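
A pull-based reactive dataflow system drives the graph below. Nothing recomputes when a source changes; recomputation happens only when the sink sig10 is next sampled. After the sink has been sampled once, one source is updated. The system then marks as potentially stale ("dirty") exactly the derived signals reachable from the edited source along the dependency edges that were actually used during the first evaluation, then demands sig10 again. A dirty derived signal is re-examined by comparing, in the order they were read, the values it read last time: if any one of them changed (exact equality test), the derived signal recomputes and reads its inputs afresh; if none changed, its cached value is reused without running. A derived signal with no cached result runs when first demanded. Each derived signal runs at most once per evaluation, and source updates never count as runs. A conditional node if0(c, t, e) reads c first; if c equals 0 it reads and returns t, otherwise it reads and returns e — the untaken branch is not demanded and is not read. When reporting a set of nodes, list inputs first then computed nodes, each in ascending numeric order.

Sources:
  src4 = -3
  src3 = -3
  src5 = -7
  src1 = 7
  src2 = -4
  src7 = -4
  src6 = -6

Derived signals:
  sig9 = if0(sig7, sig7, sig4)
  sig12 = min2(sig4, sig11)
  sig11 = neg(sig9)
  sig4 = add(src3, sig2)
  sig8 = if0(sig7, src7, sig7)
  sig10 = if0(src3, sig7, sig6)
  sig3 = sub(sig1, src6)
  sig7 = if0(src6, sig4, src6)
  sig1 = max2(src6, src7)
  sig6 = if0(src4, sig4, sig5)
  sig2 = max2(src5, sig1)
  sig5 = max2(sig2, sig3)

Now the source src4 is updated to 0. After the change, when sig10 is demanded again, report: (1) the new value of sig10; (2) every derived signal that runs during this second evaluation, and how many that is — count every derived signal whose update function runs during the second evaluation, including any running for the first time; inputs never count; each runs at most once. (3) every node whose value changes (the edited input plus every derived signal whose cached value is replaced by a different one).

First evaluation (everything demanded from the output):
  sig1 = max2(-6, -4) = -4
  sig2 = max2(-7, -4) = -4
  sig3 = sub(-4, -6) = 2
  sig5 = max2(-4, 2) = 2
  sig6 = if0(src4=-3 -> else branch sig5) = 2
  sig10 = if0(src3=-3 -> else branch sig6) = 2

Propagation after the edit:
  sig4: demanded for the first time — runs, produces -7.
  sig6: runs — src4 -3->0; result -7.
  sig10: runs — sig6 2->-7; result -7.

Key observation: a condition flipped, so demand reaches new nodes — sig4 runs for the first time.

New value of sig10: -7.
Derived signals that run: sig4, sig6, sig10 — 3 in total.
Values that change: src4, sig6, sig10.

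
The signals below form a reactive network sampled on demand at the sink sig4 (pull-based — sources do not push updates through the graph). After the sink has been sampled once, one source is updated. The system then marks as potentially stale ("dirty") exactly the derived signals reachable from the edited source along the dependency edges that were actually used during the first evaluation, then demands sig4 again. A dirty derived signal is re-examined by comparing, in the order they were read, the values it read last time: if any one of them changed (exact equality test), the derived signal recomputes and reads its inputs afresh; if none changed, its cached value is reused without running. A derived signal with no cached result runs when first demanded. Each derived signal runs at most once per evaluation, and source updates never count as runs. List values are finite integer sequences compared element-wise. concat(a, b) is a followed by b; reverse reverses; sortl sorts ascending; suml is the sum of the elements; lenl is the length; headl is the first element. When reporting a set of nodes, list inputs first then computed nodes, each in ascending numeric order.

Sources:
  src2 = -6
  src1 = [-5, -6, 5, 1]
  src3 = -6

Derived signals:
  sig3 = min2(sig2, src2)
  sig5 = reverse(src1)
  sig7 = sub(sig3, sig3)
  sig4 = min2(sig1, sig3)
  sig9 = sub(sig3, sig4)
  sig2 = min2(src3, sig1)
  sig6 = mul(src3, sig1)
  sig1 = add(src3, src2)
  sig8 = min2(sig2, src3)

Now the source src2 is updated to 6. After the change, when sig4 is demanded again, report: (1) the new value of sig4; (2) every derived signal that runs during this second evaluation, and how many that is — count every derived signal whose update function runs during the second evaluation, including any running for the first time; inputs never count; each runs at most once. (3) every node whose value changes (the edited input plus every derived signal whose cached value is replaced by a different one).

Initial pass — values computed on the first demand:
  sig1 = add(-6, -6) = -12
  sig2 = min2(-6, -12) = -12
  sig3 = min2(-12, -6) = -12
  sig4 = min2(-12, -12) = -12

Second demand — change propagation:
  sig1: re-runs because src2 -6->6; new result 0.
  sig2: re-runs because sig1 -12->0; new result -6.
  sig3: re-runs because sig2 -12->-6; src2 -6->6; new result -6.
  sig4: re-runs because sig1 -12->0; sig3 -12->-6; new result -6.

sig4 now evaluates to -6.
Run set: sig1, sig2, sig3, sig4 (4 run).
Changed values: src2, sig1, sig2, sig3, sig4.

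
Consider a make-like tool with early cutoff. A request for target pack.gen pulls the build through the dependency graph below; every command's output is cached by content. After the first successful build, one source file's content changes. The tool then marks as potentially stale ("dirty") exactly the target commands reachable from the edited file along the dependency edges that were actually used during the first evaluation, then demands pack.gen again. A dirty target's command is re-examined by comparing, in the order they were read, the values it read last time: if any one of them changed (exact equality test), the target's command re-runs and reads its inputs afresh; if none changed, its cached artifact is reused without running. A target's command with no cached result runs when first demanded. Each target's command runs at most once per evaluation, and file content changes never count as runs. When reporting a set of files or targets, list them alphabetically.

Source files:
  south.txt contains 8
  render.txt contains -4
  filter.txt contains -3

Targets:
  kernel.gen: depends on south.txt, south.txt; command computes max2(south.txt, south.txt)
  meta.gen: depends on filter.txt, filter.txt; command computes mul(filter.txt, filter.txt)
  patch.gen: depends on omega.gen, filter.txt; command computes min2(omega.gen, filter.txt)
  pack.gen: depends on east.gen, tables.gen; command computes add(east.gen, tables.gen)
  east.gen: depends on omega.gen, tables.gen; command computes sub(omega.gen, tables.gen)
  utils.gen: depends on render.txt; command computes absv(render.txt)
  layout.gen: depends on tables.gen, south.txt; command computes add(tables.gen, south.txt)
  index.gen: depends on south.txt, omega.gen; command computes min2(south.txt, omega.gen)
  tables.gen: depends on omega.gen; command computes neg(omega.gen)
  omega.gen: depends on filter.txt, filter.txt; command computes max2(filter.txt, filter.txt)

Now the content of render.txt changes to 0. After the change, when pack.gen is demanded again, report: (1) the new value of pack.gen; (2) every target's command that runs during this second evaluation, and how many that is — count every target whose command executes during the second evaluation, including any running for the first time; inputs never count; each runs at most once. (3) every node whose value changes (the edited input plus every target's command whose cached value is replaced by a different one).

Demanding pack.gen again yields -3.
0 target commands run: none.
The nodes whose values change: render.txt.
Note the shortcut — render.txt feeds only undemanded nodes, so no recomputation happens.

First demand of the output computes:
  omega.gen = max2(-3, -3) = -3
  tables.gen = neg(-3) = 3
  east.gen = sub(-3, 3) = -6
  pack.gen = add(-6, 3) = -3

After the edit, cleaning proceeds:
  render.txt only reaches undemanded nodes; the second demand re-runs nothing.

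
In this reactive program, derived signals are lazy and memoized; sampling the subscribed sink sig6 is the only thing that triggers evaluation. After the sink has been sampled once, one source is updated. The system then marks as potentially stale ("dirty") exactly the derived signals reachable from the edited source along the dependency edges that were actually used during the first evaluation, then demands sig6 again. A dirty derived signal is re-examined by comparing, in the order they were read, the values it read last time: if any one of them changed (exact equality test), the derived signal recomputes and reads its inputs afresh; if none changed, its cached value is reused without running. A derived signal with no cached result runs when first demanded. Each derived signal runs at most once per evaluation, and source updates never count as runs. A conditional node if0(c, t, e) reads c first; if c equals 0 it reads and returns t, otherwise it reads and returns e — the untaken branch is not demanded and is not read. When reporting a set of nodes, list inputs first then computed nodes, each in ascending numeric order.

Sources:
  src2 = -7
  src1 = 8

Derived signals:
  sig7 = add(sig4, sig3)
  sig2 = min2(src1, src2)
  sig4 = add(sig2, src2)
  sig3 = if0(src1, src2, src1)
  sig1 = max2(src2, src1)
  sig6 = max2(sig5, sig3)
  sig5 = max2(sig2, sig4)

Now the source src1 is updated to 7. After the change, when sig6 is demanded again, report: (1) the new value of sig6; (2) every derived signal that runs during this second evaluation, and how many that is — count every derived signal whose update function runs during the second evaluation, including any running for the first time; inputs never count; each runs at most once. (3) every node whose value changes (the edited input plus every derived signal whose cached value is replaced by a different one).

First demand of the output computes:
  sig2 = min2(8, -7) = -7
  sig3 = if0(src1=8 -> else branch src1) = 8
  sig4 = add(-7, -7) = -14
  sig5 = max2(-7, -14) = -7
  sig6 = max2(-7, 8) = 8

After the edit, cleaning proceeds:
  sig2: a read changed (src1 8->7) — executes, giving -7 — identical to its old value.
  sig3: a read changed (src1 8->7; src1 8->7) — executes, giving 7.
  sig4: dirty, but its reads are unchanged (sig2 unchanged, src2 unchanged); cached -14 stands.
  sig5: dirty, but its reads are unchanged (sig2 unchanged, sig4 unchanged); cached -7 stands.
  sig6: a read changed (sig3 8->7) — executes, giving 7.

Note where the cutoff bites: sig4 is checked, finds nothing changed, and keeps its cache.

Demanding sig6 again yields 7.
3 derived signals run: sig2, sig3, sig6.
The nodes whose values change: src1, sig3, sig6.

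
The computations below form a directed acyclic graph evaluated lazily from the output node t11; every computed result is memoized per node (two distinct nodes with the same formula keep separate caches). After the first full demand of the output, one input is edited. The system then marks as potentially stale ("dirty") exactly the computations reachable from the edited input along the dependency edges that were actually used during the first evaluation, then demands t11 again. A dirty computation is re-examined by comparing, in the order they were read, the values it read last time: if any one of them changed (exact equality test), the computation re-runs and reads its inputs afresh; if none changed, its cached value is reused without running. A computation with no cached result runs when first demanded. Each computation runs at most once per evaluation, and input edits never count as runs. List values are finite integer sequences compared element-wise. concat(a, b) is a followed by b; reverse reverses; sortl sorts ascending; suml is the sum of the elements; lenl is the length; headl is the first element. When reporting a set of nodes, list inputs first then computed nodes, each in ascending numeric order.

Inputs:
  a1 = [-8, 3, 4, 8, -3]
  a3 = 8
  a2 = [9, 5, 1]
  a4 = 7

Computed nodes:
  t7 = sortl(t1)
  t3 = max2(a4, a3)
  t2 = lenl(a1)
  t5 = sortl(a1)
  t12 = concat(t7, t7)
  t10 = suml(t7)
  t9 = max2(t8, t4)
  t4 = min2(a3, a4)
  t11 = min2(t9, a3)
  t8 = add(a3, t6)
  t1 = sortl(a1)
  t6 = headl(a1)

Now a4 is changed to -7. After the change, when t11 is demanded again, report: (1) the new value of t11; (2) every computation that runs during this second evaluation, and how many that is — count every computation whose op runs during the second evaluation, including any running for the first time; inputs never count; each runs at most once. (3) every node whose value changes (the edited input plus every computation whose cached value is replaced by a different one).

Demanding t11 again yields 0.
3 computations run: t4, t9, t11.
The nodes whose values change: a4, t4, t9, t11.

First demand of the output computes:
  t4 = min2(8, 7) = 7
  t6 = headl([-8, 3, 4, 8, -3]) = -8
  t8 = add(8, -8) = 0
  t9 = max2(0, 7) = 7
  t11 = min2(7, 8) = 7

After the edit, cleaning proceeds:
  t4: a read changed (a4 7->-7) — executes, giving -7.
  t9: a read changed (t4 7->-7) — executes, giving 0.
  t11: a read changed (t9 7->0) — executes, giving 0.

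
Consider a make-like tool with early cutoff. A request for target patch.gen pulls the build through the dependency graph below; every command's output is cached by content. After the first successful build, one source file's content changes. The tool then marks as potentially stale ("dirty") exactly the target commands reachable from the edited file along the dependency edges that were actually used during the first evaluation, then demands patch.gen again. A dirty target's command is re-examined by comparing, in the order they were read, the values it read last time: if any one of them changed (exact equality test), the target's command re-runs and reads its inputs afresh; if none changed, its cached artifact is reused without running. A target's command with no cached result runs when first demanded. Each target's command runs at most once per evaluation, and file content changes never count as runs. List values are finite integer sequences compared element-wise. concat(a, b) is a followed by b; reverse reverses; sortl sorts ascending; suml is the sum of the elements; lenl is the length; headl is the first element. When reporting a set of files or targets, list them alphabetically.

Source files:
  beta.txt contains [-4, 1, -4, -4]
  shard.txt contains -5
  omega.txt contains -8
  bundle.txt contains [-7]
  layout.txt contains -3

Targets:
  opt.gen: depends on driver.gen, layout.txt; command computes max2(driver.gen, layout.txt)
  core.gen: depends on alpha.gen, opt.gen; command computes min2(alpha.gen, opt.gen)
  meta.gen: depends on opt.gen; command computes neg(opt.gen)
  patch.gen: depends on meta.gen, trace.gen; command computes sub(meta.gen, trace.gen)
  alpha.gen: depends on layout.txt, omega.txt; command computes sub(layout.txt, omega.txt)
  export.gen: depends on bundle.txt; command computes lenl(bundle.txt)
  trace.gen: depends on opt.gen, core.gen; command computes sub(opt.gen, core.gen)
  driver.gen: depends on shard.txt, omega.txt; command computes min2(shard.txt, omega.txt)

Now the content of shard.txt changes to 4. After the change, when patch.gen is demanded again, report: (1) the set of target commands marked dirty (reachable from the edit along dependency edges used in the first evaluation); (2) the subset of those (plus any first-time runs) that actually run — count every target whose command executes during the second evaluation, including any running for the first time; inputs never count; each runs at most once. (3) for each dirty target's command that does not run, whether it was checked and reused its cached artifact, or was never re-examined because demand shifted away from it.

First demand of the output computes:
  alpha.gen = sub(-3, -8) = 5
  driver.gen = min2(-5, -8) = -8
  opt.gen = max2(-8, -3) = -3
  core.gen = min2(5, -3) = -3
  meta.gen = neg(-3) = 3
  trace.gen = sub(-3, -3) = 0
  patch.gen = sub(3, 0) = 3

After the edit, cleaning proceeds:
  driver.gen: a read changed (shard.txt -5->4) — executes, giving -8 — identical to its old value.
  opt.gen: dirty, but its reads are unchanged (driver.gen unchanged, layout.txt unchanged); cached -3 stands.
  core.gen: dirty, but its reads are unchanged (alpha.gen unchanged, opt.gen unchanged); cached -3 stands.
  meta.gen: dirty, but its reads are unchanged (opt.gen unchanged); cached 3 stands.
  trace.gen: dirty, but its reads are unchanged (opt.gen unchanged, core.gen unchanged); cached 0 stands.
  patch.gen: dirty, but its reads are unchanged (meta.gen unchanged, trace.gen unchanged); cached 3 stands.

Note the absorption at driver.gen: it re-runs yet its value is the same, leaving the output's value untouched.

The edit dirties: core.gen, driver.gen, meta.gen, opt.gen, patch.gen, trace.gen.
1 target commands run: driver.gen.
Cache hits after checking: core.gen, meta.gen, opt.gen, patch.gen, trace.gen.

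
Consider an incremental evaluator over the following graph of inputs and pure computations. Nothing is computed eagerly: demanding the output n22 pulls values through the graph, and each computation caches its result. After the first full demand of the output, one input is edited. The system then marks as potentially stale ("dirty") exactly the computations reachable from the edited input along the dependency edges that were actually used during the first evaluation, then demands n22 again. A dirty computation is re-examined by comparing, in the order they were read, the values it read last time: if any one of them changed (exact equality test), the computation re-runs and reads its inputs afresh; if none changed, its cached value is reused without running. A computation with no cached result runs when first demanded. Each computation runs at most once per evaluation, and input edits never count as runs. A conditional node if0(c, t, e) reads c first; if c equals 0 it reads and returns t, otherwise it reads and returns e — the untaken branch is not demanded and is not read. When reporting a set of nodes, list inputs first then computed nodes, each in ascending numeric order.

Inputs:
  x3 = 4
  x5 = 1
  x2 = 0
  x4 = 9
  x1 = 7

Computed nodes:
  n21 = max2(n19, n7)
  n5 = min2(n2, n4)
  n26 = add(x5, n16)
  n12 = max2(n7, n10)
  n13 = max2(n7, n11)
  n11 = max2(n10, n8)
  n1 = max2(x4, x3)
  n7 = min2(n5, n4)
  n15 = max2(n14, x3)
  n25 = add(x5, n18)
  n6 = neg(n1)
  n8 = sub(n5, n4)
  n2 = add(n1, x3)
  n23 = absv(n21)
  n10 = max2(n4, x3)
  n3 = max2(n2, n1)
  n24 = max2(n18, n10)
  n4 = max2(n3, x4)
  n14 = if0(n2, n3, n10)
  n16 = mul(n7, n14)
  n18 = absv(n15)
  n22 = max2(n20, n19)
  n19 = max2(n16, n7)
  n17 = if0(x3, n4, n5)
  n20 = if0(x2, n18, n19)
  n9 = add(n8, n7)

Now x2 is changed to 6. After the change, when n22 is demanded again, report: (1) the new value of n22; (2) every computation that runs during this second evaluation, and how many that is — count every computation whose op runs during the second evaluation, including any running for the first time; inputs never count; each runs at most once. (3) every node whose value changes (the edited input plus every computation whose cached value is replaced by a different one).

Initial pass — values computed on the first demand:
  n1 = max2(9, 4) = 9
  n2 = add(9, 4) = 13
  n3 = max2(13, 9) = 13
  n4 = max2(13, 9) = 13
  n5 = min2(13, 13) = 13
  n7 = min2(13, 13) = 13
  n10 = max2(13, 4) = 13
  n14 = if0(n2=13 -> else branch n10) = 13
  n15 = max2(13, 4) = 13
  n16 = mul(13, 13) = 169
  n18 = absv(13) = 13
  n19 = max2(169, 13) = 169
  n20 = if0(x2=0 -> then branch n18) = 13
  n22 = max2(13, 169) = 169

Second demand — change propagation:
  n20: re-runs because x2 0->6; new result 169.
  n22: re-runs because n20 13->169; new result 169 (unchanged).

n22 now evaluates to 169.
Run set: n20, n22 (2 run).
Changed values: x2, n20.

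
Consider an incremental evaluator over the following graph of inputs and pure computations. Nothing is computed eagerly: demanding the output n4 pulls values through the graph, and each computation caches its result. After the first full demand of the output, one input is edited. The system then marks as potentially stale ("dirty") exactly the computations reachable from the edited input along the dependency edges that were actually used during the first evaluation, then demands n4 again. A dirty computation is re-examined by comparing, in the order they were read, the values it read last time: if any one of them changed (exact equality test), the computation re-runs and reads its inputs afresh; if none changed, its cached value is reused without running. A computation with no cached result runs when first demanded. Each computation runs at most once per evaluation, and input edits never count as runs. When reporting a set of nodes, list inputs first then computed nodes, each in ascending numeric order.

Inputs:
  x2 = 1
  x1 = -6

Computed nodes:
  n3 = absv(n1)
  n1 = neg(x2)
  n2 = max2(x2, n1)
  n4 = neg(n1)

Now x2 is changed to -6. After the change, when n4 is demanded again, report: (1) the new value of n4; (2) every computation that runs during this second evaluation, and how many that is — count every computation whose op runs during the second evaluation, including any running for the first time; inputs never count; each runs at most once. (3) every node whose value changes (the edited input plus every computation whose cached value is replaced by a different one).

n4 now evaluates to -6.
Run set: n1, n4 (2 run).
Changed values: x2, n1, n4.

Initial pass — values computed on the first demand:
  n1 = neg(1) = -1
  n4 = neg(-1) = 1

Second demand — change propagation:
  n1: re-runs because x2 1->-6; new result 6.
  n4: re-runs because n1 -1->6; new result -6.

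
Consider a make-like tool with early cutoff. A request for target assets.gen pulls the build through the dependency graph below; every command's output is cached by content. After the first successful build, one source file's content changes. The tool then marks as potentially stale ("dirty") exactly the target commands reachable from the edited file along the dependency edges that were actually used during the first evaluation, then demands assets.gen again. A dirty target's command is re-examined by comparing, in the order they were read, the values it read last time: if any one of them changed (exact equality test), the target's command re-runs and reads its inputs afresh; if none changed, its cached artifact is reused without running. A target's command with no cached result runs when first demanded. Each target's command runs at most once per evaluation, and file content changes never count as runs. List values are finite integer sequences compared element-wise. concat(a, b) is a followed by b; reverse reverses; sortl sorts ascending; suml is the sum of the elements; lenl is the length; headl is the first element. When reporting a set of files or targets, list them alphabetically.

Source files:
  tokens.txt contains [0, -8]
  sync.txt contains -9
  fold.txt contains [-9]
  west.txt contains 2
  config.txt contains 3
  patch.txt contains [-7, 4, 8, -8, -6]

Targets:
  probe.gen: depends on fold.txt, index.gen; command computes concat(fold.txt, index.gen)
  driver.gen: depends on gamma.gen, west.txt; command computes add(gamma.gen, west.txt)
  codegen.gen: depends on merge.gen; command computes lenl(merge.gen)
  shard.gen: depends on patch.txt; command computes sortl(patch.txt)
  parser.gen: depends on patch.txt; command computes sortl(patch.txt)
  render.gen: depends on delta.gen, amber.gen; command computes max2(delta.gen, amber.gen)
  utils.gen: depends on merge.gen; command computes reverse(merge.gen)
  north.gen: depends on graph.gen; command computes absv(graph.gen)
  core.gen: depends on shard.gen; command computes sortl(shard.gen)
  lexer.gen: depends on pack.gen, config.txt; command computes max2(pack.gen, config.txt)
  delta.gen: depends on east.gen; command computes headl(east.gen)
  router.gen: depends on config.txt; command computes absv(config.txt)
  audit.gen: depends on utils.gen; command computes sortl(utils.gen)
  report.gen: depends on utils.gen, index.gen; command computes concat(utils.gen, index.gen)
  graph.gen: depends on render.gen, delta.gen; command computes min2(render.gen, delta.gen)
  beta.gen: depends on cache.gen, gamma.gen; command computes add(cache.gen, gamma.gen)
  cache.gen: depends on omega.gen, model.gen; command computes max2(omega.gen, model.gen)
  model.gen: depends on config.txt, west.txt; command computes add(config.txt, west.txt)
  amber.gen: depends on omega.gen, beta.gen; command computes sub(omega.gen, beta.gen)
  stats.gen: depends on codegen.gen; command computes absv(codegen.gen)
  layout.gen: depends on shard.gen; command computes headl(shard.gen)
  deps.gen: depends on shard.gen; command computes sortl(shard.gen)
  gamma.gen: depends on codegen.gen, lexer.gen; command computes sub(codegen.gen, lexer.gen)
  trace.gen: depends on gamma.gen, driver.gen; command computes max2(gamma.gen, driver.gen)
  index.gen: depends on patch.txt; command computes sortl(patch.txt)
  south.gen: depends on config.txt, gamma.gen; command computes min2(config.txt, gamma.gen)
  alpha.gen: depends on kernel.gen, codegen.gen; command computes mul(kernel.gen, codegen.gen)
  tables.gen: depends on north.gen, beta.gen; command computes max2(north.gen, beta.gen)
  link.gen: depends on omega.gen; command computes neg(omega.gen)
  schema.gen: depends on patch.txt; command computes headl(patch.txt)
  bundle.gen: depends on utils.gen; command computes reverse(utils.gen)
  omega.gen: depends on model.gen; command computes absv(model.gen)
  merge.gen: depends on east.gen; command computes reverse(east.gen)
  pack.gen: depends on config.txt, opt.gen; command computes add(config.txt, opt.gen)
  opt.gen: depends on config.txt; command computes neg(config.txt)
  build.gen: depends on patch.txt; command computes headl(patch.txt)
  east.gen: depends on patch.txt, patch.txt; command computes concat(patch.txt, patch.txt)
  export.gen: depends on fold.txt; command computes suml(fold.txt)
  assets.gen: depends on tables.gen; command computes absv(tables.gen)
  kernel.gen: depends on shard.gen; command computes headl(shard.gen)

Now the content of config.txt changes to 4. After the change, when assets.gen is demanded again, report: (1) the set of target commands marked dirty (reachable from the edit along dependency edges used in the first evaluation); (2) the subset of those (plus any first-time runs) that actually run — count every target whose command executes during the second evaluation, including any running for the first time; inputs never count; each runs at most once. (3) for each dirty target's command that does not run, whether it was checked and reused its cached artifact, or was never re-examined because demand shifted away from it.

The edit dirties: amber.gen, assets.gen, beta.gen, cache.gen, gamma.gen, graph.gen, lexer.gen, model.gen, north.gen, omega.gen, opt.gen, pack.gen, render.gen, tables.gen.
11 target commands run: amber.gen, beta.gen, cache.gen, gamma.gen, graph.gen, lexer.gen, model.gen, omega.gen, opt.gen, pack.gen, render.gen.
Cache hits after checking: assets.gen, north.gen, tables.gen.
Note where the cutoff bites: north.gen is checked, finds nothing changed, and keeps its cache.

First demand of the output computes:
  east.gen = concat([-7, 4, 8, -8, -6], [-7, 4, 8, -8, -6]) = [-7, 4, 8, -8, -6, -7, 4, 8, -8, -6]
  delta.gen = headl([-7, 4, 8, -8, -6, -7, 4, 8, -8, -6]) = -7
  merge.gen = reverse([-7, 4, 8, -8, -6, -7, 4, 8, -8, -6]) = [-6, -8, 8, 4, -7, -6, -8, 8, 4, -7]
  codegen.gen = lenl([-6, -8, 8, 4, -7, -6, -8, 8, 4, -7]) = 10
  model.gen = add(3, 2) = 5
  omega.gen = absv(5) = 5
  cache.gen = max2(5, 5) = 5
  opt.gen = neg(3) = -3
  pack.gen = add(3, -3) = 0
  lexer.gen = max2(0, 3) = 3
  gamma.gen = sub(10, 3) = 7
  beta.gen = add(5, 7) = 12
  amber.gen = sub(5, 12) = -7
  render.gen = max2(-7, -7) = -7
  graph.gen = min2(-7, -7) = -7
  north.gen = absv(-7) = 7
  tables.gen = max2(7, 12) = 12
  assets.gen = absv(12) = 12

After the edit, cleaning proceeds:
  model.gen: a read changed (config.txt 3->4) — executes, giving 6.
  omega.gen: a read changed (model.gen 5->6) — executes, giving 6.
  cache.gen: a read changed (omega.gen 5->6; model.gen 5->6) — executes, giving 6.
  opt.gen: a read changed (config.txt 3->4) — executes, giving -4.
  pack.gen: a read changed (config.txt 3->4; opt.gen -3->-4) — executes, giving 0 — identical to its old value.
  lexer.gen: a read changed (config.txt 3->4) — executes, giving 4.
  gamma.gen: a read changed (lexer.gen 3->4) — executes, giving 6.
  beta.gen: a read changed (cache.gen 5->6; gamma.gen 7->6) — executes, giving 12 — identical to its old value.
  amber.gen: a read changed (omega.gen 5->6) — executes, giving -6.
  render.gen: a read changed (amber.gen -7->-6) — executes, giving -6.
  graph.gen: a read changed (render.gen -7->-6) — executes, giving -7 — identical to its old value.
  north.gen: dirty, but its reads are unchanged (graph.gen unchanged); cached 7 stands.
  tables.gen: dirty, but its reads are unchanged (north.gen unchanged, beta.gen unchanged); cached 12 stands.
  assets.gen: dirty, but its reads are unchanged (tables.gen unchanged); cached 12 stands.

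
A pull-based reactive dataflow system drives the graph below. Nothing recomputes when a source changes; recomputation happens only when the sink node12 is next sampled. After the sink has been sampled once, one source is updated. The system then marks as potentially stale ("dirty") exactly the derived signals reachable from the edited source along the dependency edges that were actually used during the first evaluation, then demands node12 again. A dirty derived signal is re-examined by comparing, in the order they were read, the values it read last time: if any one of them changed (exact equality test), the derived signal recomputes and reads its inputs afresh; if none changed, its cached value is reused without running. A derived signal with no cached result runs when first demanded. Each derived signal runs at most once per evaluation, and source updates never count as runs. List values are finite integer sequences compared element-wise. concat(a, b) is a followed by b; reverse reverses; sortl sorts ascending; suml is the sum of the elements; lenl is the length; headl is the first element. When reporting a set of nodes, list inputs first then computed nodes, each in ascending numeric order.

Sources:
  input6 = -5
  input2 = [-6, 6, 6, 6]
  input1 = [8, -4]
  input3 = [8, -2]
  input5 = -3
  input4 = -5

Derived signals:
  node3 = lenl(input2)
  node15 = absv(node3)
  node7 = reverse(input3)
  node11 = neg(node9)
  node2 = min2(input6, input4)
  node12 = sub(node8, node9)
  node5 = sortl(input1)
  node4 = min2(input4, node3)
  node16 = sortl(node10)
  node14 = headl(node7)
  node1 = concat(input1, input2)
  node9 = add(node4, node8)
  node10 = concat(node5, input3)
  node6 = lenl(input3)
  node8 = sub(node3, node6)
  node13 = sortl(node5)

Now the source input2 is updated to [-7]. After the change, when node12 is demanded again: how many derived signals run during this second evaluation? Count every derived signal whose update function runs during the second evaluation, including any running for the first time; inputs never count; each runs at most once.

Derived signals that run: node3, node4, node8, node9, node12 — 5 in total.

First evaluation (everything demanded from the output):
  node3 = lenl([-6, 6, 6, 6]) = 4
  node4 = min2(-5, 4) = -5
  node6 = lenl([8, -2]) = 2
  node8 = sub(4, 2) = 2
  node9 = add(-5, 2) = -3
  node12 = sub(2, -3) = 5

Propagation after the edit:
  node3: runs — input2 [-6, 6, 6, 6]->[-7]; result 1.
  node4: runs — node3 4->1; result -5 (same value as before).
  node8: runs — node3 4->1; result -1.
  node9: runs — node8 2->-1; result -6.
  node12: runs — node8 2->-1; node9 -3->-6; result 5 (same value as before).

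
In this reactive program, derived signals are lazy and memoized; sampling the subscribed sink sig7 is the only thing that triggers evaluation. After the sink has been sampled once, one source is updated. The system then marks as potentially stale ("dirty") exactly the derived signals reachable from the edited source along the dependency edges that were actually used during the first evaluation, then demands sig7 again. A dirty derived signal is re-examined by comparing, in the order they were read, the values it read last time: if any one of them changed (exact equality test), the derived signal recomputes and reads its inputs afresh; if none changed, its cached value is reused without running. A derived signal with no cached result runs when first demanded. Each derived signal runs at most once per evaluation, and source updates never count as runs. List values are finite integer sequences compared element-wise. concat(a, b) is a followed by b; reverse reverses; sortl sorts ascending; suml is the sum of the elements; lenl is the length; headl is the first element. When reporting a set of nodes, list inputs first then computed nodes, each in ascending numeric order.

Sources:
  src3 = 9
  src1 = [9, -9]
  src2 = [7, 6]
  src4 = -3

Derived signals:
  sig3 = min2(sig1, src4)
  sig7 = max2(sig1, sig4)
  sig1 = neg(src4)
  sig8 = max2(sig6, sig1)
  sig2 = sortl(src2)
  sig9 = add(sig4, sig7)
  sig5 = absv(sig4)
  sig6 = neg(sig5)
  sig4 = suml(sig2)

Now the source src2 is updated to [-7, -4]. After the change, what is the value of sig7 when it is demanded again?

Demanding sig7 again yields 3.

First demand of the output computes:
  sig1 = neg(-3) = 3
  sig2 = sortl([7, 6]) = [6, 7]
  sig4 = suml([6, 7]) = 13
  sig7 = max2(3, 13) = 13

After the edit, cleaning proceeds:
  sig2: a read changed (src2 [7, 6]->[-7, -4]) — executes, giving [-7, -4].
  sig4: a read changed (sig2 [6, 7]->[-7, -4]) — executes, giving -11.
  sig7: a read changed (sig4 13->-11) — executes, giving 3.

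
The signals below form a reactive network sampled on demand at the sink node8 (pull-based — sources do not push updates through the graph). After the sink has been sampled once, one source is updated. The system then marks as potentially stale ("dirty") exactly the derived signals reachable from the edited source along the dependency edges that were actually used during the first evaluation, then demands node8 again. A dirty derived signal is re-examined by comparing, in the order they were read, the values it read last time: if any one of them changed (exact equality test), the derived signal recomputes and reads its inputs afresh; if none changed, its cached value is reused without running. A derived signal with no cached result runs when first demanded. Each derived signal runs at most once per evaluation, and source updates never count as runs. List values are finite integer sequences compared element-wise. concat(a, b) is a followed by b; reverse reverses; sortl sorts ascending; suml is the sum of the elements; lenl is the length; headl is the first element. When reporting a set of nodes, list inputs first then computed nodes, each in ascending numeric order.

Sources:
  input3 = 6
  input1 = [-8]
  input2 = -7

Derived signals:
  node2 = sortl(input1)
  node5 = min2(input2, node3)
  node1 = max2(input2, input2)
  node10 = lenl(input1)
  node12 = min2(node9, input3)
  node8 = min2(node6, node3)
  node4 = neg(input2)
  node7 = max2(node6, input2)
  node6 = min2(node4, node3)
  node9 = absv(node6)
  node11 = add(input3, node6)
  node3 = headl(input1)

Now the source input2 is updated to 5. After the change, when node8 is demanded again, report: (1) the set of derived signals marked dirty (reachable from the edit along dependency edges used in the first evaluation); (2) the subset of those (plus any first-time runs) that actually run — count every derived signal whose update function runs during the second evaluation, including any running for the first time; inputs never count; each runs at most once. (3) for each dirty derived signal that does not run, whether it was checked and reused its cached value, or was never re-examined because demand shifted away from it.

Initial pass — values computed on the first demand:
  node3 = headl([-8]) = -8
  node4 = neg(-7) = 7
  node6 = min2(7, -8) = -8
  node8 = min2(-8, -8) = -8

Second demand — change propagation:
  node4: re-runs because input2 -7->5; new result -5.
  node6: re-runs because node4 7->-5; new result -8 (unchanged).
  node8: re-examined; everything it read last time is the same (node6 unchanged, node3 unchanged) — cache -8 kept, no run.

The important point: node6 recomputes to an identical value, and the output ends up unchanged.

Dirty set: node4, node6, node8.
Run set: node4, node6 (2 run).
Re-examined without running (cache reused): node8.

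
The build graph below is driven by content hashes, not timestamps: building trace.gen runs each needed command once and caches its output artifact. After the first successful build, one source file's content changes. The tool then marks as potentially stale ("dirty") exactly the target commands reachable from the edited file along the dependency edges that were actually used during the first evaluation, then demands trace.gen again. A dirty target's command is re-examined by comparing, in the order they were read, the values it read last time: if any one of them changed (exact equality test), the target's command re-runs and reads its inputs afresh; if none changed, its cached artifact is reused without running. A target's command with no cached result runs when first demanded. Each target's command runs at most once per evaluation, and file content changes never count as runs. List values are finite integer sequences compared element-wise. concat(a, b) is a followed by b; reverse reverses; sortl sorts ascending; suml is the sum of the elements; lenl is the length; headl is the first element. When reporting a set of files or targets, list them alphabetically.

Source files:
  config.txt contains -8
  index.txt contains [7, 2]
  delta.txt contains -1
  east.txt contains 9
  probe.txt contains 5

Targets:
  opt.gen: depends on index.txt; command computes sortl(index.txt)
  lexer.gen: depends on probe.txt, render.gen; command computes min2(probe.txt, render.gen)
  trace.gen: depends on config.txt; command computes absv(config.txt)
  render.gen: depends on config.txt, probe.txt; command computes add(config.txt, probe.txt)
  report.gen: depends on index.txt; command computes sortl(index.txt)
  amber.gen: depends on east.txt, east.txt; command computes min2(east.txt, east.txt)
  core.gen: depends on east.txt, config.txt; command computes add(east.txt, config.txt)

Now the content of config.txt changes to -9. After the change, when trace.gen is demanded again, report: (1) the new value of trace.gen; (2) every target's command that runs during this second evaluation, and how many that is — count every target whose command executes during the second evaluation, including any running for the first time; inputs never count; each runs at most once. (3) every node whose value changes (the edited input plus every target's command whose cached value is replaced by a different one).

Initial pass — values computed on the first demand:
  trace.gen = absv(-8) = 8

Second demand — change propagation:
  trace.gen: re-runs because config.txt -8->-9; new result 9.

trace.gen now evaluates to 9.
Run set: trace.gen (1 run).
Changed values: config.txt, trace.gen.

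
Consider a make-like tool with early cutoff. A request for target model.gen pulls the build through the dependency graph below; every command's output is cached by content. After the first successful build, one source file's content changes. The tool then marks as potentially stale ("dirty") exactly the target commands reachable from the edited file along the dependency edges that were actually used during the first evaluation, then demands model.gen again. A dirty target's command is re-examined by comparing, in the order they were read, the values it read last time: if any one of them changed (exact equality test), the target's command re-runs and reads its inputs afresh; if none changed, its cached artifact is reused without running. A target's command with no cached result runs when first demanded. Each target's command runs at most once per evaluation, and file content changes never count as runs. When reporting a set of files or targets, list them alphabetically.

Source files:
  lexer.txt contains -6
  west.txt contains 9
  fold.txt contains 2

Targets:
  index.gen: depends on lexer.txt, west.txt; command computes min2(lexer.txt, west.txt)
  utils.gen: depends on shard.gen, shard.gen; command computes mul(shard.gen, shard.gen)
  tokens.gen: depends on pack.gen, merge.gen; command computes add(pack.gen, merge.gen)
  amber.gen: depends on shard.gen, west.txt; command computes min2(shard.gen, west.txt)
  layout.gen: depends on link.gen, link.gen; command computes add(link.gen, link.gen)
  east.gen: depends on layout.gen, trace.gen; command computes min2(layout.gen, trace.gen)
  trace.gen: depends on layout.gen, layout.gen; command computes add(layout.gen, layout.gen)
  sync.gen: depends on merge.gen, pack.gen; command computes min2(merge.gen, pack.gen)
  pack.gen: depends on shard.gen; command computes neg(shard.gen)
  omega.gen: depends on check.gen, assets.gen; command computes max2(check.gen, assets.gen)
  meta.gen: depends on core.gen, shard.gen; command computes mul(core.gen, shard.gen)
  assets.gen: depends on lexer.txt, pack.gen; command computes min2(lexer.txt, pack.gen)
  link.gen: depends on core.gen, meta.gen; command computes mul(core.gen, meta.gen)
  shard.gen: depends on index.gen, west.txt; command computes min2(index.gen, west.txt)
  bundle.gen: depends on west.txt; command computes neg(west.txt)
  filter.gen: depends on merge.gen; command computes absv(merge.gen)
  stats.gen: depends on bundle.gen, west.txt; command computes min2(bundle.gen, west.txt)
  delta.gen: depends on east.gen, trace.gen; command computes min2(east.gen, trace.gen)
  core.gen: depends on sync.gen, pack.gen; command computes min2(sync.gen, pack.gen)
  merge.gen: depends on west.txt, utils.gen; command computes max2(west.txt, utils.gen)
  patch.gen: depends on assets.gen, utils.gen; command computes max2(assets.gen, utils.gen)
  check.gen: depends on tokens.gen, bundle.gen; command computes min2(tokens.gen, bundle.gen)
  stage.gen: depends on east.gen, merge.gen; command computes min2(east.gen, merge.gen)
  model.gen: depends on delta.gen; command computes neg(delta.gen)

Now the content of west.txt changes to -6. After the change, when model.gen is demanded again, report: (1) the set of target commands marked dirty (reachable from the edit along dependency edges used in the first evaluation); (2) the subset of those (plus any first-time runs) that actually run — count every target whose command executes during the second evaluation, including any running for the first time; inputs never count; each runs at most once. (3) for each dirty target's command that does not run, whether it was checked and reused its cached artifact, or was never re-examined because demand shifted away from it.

The edit dirties: core.gen, delta.gen, east.gen, index.gen, layout.gen, link.gen, merge.gen, meta.gen, model.gen, pack.gen, shard.gen, sync.gen, trace.gen, utils.gen.
3 target commands run: index.gen, merge.gen, shard.gen.
Cache hits after checking: core.gen, delta.gen, east.gen, layout.gen, link.gen, meta.gen, model.gen, pack.gen, sync.gen, trace.gen, utils.gen.
Note where the cutoff bites: utils.gen is checked, finds nothing changed, and keeps its cache.

First demand of the output computes:
  index.gen = min2(-6, 9) = -6
  shard.gen = min2(-6, 9) = -6
  pack.gen = neg(-6) = 6
  utils.gen = mul(-6, -6) = 36
  merge.gen = max2(9, 36) = 36
  sync.gen = min2(36, 6) = 6
  core.gen = min2(6, 6) = 6
  meta.gen = mul(6, -6) = -36
  link.gen = mul(6, -36) = -216
  layout.gen = add(-216, -216) = -432
  trace.gen = add(-432, -432) = -864
  east.gen = min2(-432, -864) = -864
  delta.gen = min2(-864, -864) = -864
  model.gen = neg(-864) = 864

After the edit, cleaning proceeds:
  index.gen: a read changed (west.txt 9->-6) — executes, giving -6 — identical to its old value.
  shard.gen: a read changed (west.txt 9->-6) — executes, giving -6 — identical to its old value.
  pack.gen: dirty, but its reads are unchanged (shard.gen unchanged); cached 6 stands.
  utils.gen: dirty, but its reads are unchanged (shard.gen unchanged, shard.gen unchanged); cached 36 stands.
  merge.gen: a read changed (west.txt 9->-6) — executes, giving 36 — identical to its old value.
  sync.gen: dirty, but its reads are unchanged (merge.gen unchanged, pack.gen unchanged); cached 6 stands.
  core.gen: dirty, but its reads are unchanged (sync.gen unchanged, pack.gen unchanged); cached 6 stands.
  meta.gen: dirty, but its reads are unchanged (core.gen unchanged, shard.gen unchanged); cached -36 stands.
  link.gen: dirty, but its reads are unchanged (core.gen unchanged, meta.gen unchanged); cached -216 stands.
  layout.gen: dirty, but its reads are unchanged (link.gen unchanged, link.gen unchanged); cached -432 stands.
  trace.gen: dirty, but its reads are unchanged (layout.gen unchanged, layout.gen unchanged); cached -864 stands.
  east.gen: dirty, but its reads are unchanged (layout.gen unchanged, trace.gen unchanged); cached -864 stands.
  delta.gen: dirty, but its reads are unchanged (east.gen unchanged, trace.gen unchanged); cached -864 stands.
  model.gen: dirty, but its reads are unchanged (delta.gen unchanged); cached 864 stands.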